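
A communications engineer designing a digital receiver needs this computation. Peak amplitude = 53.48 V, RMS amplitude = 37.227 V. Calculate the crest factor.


Crest factor is the ratio of peak to RMS:
CF = V_peak / V_rms
   = 53.48 / 37.227
   = 1.4366

1.4366


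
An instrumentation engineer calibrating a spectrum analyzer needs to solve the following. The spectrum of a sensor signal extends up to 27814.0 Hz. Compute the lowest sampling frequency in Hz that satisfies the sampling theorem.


The Nyquist rate is twice the maximum frequency component.
fs_min = 2 * fmax
      = 2 * 27814.0
      = 55628.0 Hz

55628.0


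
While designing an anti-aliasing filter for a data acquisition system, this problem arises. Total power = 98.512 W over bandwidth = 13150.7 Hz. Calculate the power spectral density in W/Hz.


Power spectral density:
PSD = P / BW
    = 98.512 / 13150.7
    = 0.00749101 W/Hz

0.00749101 W/Hz


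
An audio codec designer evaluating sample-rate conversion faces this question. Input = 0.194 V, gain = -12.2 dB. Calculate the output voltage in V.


Output voltage from dB gain:
V_out = V_in * 10^(gain_dB / 20)
      = 0.194 * 10^(-12.2 / 20)
      = 0.194 * 0.245471
      = 0.0476 V

0.0476 V


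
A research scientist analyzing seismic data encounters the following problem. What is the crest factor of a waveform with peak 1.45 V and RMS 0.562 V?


Crest factor is the ratio of peak to RMS:
CF = V_peak / V_rms
   = 1.45 / 0.562
   = 2.5801

2.5801


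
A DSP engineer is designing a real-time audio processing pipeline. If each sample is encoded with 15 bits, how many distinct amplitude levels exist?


Number of quantization levels = 2^N
= 2^15
= 32768

32768


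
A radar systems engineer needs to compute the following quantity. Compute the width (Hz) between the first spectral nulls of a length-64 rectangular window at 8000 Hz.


Main lobe width for a rectangular window:
Width = 2 * fs / N
      = 2 * 8000 / 64
      = 16000 / 64
      = 250.0 Hz

250.0 Hz


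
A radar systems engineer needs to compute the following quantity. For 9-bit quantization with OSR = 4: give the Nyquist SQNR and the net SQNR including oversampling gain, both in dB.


Step 1 — baseline SQNR at Nyquist:
SQNR_base = 6.02*N + 1.76
          = 6.02*9 + 1.76
          = 55.94 dB

Step 2 — oversampling processing gain:
G = 10*log10(OSR) = 10*log10(4) = 6.02 dB

Step 3 — total:
SQNR_total = 55.94 + 6.02 = 61.96 dB

Base SQNR = 55.94 dB; oversampled SQNR = 61.96 dB


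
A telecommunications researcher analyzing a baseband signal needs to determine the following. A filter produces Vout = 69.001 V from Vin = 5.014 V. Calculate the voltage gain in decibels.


Voltage gain in dB:
G = 20 * log10(Vout / Vin)
  = 20 * log10(69.001 / 5.014)
  = 20 * log10(13.761667)
  = 20 * 1.138671
  = 22.77 dB

22.77 dB


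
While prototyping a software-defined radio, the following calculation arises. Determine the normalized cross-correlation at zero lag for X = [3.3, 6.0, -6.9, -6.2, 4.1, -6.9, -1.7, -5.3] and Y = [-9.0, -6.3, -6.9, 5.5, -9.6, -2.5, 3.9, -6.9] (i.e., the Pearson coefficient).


Pearson correlation coefficient (population):
r = cov(X,Y) / (std(X) * std(Y))
Mean X = -1.7, Mean Y = -3.975
Cov(X,Y) = -12.5275
Std(X) = 5.06483, Std(Y) = 5.401099
r = -0.4579

-0.4579


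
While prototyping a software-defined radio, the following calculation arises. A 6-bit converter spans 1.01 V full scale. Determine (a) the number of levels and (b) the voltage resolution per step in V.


Step 1 — number of quantization levels:
L = 2^N = 2^6 = 64

Step 2 — LSB step size:
delta = Vfs / L
      = 1.01 / 64
      = 0.01578125 V

Levels = 64; step size = 0.01578125 V


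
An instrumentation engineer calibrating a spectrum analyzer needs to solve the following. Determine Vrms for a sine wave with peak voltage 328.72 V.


RMS voltage for a sinusoidal waveform:
V_rms = V_peak / sqrt(2)
      = 328.72 / 1.414214
      = 232.44 V

232.44 V


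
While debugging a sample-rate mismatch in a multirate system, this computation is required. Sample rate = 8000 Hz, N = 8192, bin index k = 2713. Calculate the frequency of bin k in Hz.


Frequency of DFT bin k:
f_k = k * fs / N
    = 2713 * 8000 / 8192
    = 21704000 / 8192
    = 2649.414 Hz

2649.414 Hz


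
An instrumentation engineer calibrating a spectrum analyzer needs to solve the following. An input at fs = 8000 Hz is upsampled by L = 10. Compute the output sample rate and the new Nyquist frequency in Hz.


Step 1 — output sample rate after interpolation by L:
fs_out = L * fs_in = 10 * 8000 = 80000 Hz

Step 2 — Nyquist frequency of the output stream:
f_Nyq = fs_out / 2 = 80000 / 2 = 40000.0 Hz

fs_out = 80000 Hz; f_Nyquist = 40000.0 Hz


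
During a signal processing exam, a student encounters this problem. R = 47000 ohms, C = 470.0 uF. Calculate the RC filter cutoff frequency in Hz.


Cutoff frequency of a first-order RC filter:
fc = 1 / (2 * pi * R * C)
C = 470.0 uF = 0.00047 F
fc = 1 / (2 * pi * 47000 * 0.00047)
   = 1 / 138.7955634356
   = 0.007205 Hz

0.007205 Hz


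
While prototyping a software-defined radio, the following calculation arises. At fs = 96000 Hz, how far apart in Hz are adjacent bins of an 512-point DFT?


DFT frequency resolution:
df = fs / N
   = 96000 / 512
   = 187.5 Hz

187.5 Hz


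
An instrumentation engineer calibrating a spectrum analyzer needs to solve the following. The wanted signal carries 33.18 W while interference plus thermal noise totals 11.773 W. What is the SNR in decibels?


SNR in decibels:
SNR = 10 * log10(Ps / Pn)
    = 10 * log10(33.18 / 11.773)
    = 10 * log10(2.8183)
    = 10 * 0.45
    = 4.5 dB

4.5 dB


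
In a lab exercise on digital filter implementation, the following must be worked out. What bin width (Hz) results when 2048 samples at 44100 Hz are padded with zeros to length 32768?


Frequency resolution after zero-padding:
N_padded = 2048 * 16 = 32768
df = fs / N_padded
   = 44100 / 32768
   = 1.3458 Hz

1.3458 Hz


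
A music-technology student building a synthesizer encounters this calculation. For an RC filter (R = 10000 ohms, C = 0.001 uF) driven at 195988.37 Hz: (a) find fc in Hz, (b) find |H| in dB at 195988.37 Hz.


Step 1 — cutoff frequency:
fc = 1 / (2*pi*R*C)
C = 0.001 uF = 1e-09 F
fc = 1 / (2*pi*10000*1e-09)
   = 15915.494 Hz

Step 2 — magnitude at f = 195988.37 Hz:
|H(f)| = 1 / sqrt(1 + (f/fc)^2)
f/fc = 195988.37 / 15915.494 = 12.314313
|H| = 1 / sqrt(1 + 151.642305) = 0.0809399
|H|_dB = 20*log10(0.0809399) = -21.84 dB

fc = 15915.494 Hz; |H(195988.37 Hz)| = -21.84 dB


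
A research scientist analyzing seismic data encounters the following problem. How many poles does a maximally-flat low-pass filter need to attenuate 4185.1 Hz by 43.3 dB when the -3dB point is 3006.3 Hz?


Butterworth filter order formula:
n = log10(10^(A/10) - 1) / (2 * log10(f_stop/f_pass))
10^(43.3/10) - 1 = 21378.6209
f_stop/f_pass = 4185.1 / 3006.3 = 1.3921
n = 15.0688 -> ceil = 16

16


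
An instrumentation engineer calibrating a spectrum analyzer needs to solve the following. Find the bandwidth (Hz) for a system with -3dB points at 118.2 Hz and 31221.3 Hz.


Bandwidth is the difference of -3dB frequencies:
BW = f_high - f_low
   = 31221.3 - 118.2
   = 31103.1 Hz

31103.1 Hz


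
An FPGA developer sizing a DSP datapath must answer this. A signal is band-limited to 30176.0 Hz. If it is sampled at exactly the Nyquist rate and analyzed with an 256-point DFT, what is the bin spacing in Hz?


Step 1 — Nyquist sampling rate:
fs = 2 * fmax = 2 * 30176.0 = 60352.0 Hz

Step 2 — DFT bin spacing:
df = fs / N = 60352.0 / 256 = 235.75 Hz

235.75 Hz


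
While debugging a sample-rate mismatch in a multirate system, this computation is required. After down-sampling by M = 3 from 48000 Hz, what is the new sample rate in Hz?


Decimation reduces the sample rate:
fs_out = fs_in / M
       = 48000 / 3
       = 16000.0 Hz

16000.0 Hz


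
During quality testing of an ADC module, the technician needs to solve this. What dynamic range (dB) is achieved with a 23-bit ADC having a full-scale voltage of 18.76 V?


Dynamic range from full-scale to LSB:
V_min = V_max / 2^bits = 18.76 / 2^23
DR = 20 * log10(V_max / V_min)
   = 20 * log10(2^23)
   = 20 * 23 * log10(2)
   = 138.47 dB

138.47 dB


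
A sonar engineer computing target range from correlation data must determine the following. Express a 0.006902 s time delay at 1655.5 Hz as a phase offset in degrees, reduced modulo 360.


Phase shift from frequency and time delay:
phi = 360 * f * t_delay
    = 360 * 1655.5 * 0.006902
    = 4113.45 degrees
    mod 360 = 153.45 degrees

153.45 degrees


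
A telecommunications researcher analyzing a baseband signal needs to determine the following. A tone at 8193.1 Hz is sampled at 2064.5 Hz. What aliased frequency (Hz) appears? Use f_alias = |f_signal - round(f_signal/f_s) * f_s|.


Compute the nearest integer multiple of fs to the signal:
n = round(8193.1 / 2064.5) = 4
f_alias = |8193.1 - 4 * 2064.5|
        = |8193.1 - 8258.0|
        = 64.9 Hz

64.9


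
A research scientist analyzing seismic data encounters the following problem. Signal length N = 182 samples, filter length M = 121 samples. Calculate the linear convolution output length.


Linear convolution output length:
L = N + M - 1
  = 182 + 121 - 1
  = 302 samples

302


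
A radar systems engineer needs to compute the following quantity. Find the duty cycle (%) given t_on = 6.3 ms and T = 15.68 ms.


Duty cycle as a percentage:
DC = (t_on / T) * 100
   = (6.3 / 15.68) * 100
   = 0.401786 * 100
   = 40.18 %

40.18 %


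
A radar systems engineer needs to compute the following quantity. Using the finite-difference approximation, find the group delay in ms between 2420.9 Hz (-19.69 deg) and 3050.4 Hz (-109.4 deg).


Group delay from phase difference:
tau = -d(phi)/d(omega)
d(phi) = -89.71 deg = -1.565735 rad
d(omega) = 2*pi*(3050.4 - 2420.9) = 3955.2652 rad/s
tau = -(-1.565735) / 3955.2652
    = 0.3959 ms

0.3959 ms


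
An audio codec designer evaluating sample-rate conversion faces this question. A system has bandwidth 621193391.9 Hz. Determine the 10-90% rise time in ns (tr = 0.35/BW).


Rise time from bandwidth relationship:
tr = 0.35 / BW
   = 0.35 / 621193391.9
   = 5.634316214e-10 s
   = 0.5634 ns

0.5634 ns


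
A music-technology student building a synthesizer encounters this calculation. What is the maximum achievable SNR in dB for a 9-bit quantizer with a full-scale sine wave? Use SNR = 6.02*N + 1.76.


Theoretical SNR for a full-scale sinusoid:
SNR = 6.02 * N + 1.76
    = 6.02 * 9 + 1.76
    = 54.18 + 1.76
    = 55.94 dB

55.94 dB


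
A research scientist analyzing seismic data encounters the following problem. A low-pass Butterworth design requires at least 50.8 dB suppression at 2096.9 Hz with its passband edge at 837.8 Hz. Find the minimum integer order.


Butterworth filter order formula:
n = log10(10^(A/10) - 1) / (2 * log10(f_stop/f_pass))
10^(50.8/10) - 1 = 120225.4435
f_stop/f_pass = 2096.9 / 837.8 = 2.5029
n = 6.3749 -> ceil = 7

7


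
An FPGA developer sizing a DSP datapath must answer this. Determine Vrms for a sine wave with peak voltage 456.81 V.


RMS voltage for a sinusoidal waveform:
V_rms = V_peak / sqrt(2)
      = 456.81 / 1.414214
      = 323.013 V

323.013 V


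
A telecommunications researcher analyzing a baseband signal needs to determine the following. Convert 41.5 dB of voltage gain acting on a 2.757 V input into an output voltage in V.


Output voltage from dB gain:
V_out = V_in * 10^(gain_dB / 20)
      = 2.757 * 10^(41.5 / 20)
      = 2.757 * 118.850223
      = 327.6701 V

327.6701 V


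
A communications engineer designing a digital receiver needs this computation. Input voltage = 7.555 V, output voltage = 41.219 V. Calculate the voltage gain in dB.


Voltage gain in dB:
G = 20 * log10(Vout / Vin)
  = 20 * log10(41.219 / 7.555)
  = 20 * log10(5.455857)
  = 20 * 0.736863
  = 14.74 dB

14.74 dB


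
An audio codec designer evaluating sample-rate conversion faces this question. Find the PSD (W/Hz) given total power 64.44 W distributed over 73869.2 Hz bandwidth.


Power spectral density:
PSD = P / BW
    = 64.44 / 73869.2
    = 0.00087235 W/Hz

0.00087235 W/Hz


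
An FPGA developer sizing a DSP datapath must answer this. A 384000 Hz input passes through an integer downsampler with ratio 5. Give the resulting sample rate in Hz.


Decimation reduces the sample rate:
fs_out = fs_in / M
       = 384000 / 5
       = 76800.0 Hz

76800.0 Hz


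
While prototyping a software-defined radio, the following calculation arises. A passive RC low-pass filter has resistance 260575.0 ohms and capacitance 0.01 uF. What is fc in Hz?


Cutoff frequency of a first-order RC filter:
fc = 1 / (2 * pi * R * C)
C = 0.01 uF = 1e-08 F
fc = 1 / (2 * pi * 260575.0 * 1e-08)
   = 1 / 0.016372410114183
   = 61.078363 Hz

61.078363 Hz


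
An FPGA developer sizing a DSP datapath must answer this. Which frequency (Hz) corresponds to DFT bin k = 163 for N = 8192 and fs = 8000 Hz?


Frequency of DFT bin k:
f_k = k * fs / N
    = 163 * 8000 / 8192
    = 1304000 / 8192
    = 159.18 Hz

159.18 Hz


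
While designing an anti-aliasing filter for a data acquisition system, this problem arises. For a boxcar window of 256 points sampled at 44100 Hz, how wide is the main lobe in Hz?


Main lobe width for a rectangular window:
Width = 2 * fs / N
      = 2 * 44100 / 256
      = 88200 / 256
      = 344.531 Hz

344.531 Hz


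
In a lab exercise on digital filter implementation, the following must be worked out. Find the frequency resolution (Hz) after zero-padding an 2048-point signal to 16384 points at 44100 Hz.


Frequency resolution after zero-padding:
N_padded = 2048 * 8 = 16384
df = fs / N_padded
   = 44100 / 16384
   = 2.6917 Hz

2.6917 Hz


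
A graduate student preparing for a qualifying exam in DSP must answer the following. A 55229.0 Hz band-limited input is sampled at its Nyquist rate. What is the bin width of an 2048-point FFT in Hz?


Step 1 — Nyquist sampling rate:
fs = 2 * fmax = 2 * 55229.0 = 110458.0 Hz

Step 2 — DFT bin spacing:
df = fs / N = 110458.0 / 2048 = 53.9346 Hz

53.9346 Hz


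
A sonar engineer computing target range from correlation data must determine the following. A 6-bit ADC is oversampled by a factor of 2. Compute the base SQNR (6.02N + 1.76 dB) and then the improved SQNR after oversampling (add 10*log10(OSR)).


Step 1 — baseline SQNR at Nyquist:
SQNR_base = 6.02*N + 1.76
          = 6.02*6 + 1.76
          = 37.88 dB

Step 2 — oversampling processing gain:
G = 10*log10(OSR) = 10*log10(2) = 3.01 dB

Step 3 — total:
SQNR_total = 37.88 + 3.01 = 40.89 dB

Base SQNR = 37.88 dB; oversampled SQNR = 40.89 dB


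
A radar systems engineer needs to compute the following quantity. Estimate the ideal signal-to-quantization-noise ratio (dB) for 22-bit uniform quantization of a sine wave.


Theoretical SNR for a full-scale sinusoid:
SNR = 6.02 * N + 1.76
    = 6.02 * 22 + 1.76
    = 132.44 + 1.76
    = 134.2 dB

134.2 dB


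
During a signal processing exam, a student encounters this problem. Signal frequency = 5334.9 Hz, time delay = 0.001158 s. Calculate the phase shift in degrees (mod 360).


Phase shift from frequency and time delay:
phi = 360 * f * t_delay
    = 360 * 5334.9 * 0.001158
    = 2224.01 degrees
    mod 360 = 64.01 degrees

64.01 degrees


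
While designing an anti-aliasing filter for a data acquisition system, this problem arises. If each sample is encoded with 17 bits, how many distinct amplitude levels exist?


Number of quantization levels = 2^N
= 2^17
= 131072

131072


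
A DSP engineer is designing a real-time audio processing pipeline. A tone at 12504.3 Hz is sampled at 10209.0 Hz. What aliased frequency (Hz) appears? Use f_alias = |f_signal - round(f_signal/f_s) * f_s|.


Compute the nearest integer multiple of fs to the signal:
n = round(12504.3 / 10209.0) = 1
f_alias = |12504.3 - 1 * 10209.0|
        = |12504.3 - 10209.0|
        = 2295.3 Hz

2295.3


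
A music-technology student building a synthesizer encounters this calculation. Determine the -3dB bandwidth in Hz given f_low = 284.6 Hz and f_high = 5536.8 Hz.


Bandwidth is the difference of -3dB frequencies:
BW = f_high - f_low
   = 5536.8 - 284.6
   = 5252.2 Hz

5252.2 Hz


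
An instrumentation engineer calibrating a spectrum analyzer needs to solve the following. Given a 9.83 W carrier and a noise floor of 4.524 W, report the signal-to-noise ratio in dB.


SNR in decibels:
SNR = 10 * log10(Ps / Pn)
    = 10 * log10(9.83 / 4.524)
    = 10 * log10(2.1729)
    = 10 * 0.337
    = 3.37 dB

3.37 dB


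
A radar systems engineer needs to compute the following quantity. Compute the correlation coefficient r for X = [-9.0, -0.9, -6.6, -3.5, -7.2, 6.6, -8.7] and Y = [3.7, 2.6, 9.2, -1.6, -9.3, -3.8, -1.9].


Pearson correlation coefficient (population):
r = cov(X,Y) / (std(X) * std(Y))
Mean X = -4.1857, Mean Y = -0.1571
Cov(X,Y) = -5.279184
Std(X) = 5.155698, Std(Y) = 5.503468
r = -0.1861

-0.1861


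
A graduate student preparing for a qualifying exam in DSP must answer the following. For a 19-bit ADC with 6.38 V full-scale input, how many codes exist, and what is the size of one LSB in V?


Step 1 — number of quantization levels:
L = 2^N = 2^19 = 524288

Step 2 — LSB step size:
delta = Vfs / L
      = 6.38 / 524288
      = 1.217e-05 V

Levels = 524288; step size = 1.217e-05 V


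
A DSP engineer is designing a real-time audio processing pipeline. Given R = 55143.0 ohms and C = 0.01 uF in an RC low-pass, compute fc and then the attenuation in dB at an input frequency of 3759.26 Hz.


Step 1 — cutoff frequency:
fc = 1 / (2*pi*R*C)
C = 0.01 uF = 1e-08 F
fc = 1 / (2*pi*55143.0*1e-08)
   = 288.622 Hz

Step 2 — magnitude at f = 3759.26 Hz:
|H(f)| = 1 / sqrt(1 + (f/fc)^2)
f/fc = 3759.26 / 288.622 = 13.024856
|H| = 1 / sqrt(1 + 169.646874) = 0.076551
|H|_dB = 20*log10(0.076551) = -22.32 dB

fc = 288.622 Hz; |H(3759.26 Hz)| = -22.32 dB


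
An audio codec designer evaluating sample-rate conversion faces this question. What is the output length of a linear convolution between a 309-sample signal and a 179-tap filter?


Linear convolution output length:
L = N + M - 1
  = 309 + 179 - 1
  = 487 samples

487


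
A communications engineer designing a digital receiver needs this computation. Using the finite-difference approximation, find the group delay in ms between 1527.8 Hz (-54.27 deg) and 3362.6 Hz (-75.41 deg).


Group delay from phase difference:
tau = -d(phi)/d(omega)
d(phi) = -21.14 deg = -0.368963 rad
d(omega) = 2*pi*(3362.6 - 1527.8) = 11528.3884 rad/s
tau = -(-0.368963) / 11528.3884
    = 0.032 ms

0.032 ms


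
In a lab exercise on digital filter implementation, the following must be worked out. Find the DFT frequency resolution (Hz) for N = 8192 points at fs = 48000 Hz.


DFT frequency resolution:
df = fs / N
   = 48000 / 8192
   = 5.8594 Hz

5.8594 Hz


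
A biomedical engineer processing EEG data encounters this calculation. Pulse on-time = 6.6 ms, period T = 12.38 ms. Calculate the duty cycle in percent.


Duty cycle as a percentage:
DC = (t_on / T) * 100
   = (6.6 / 12.38) * 100
   = 0.533118 * 100
   = 53.31 %

53.31 %


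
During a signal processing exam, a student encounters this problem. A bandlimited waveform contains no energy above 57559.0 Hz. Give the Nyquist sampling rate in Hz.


The Nyquist rate is twice the maximum frequency component.
fs_min = 2 * fmax
      = 2 * 57559.0
      = 115118.0 Hz

115118.0


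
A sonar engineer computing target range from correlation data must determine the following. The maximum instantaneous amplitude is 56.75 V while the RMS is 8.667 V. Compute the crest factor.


Crest factor is the ratio of peak to RMS:
CF = V_peak / V_rms
   = 56.75 / 8.667
   = 6.5478

6.5478


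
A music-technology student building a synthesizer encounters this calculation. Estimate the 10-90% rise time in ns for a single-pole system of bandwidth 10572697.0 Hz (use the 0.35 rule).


Rise time from bandwidth relationship:
tr = 0.35 / BW
   = 0.35 / 10572697.0
   = 3.310413606e-08 s
   = 33.1041 ns

33.1041 ns


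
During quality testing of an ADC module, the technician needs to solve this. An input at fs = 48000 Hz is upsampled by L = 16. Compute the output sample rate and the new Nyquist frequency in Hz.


Step 1 — output sample rate after interpolation by L:
fs_out = L * fs_in = 16 * 48000 = 768000 Hz

Step 2 — Nyquist frequency of the output stream:
f_Nyq = fs_out / 2 = 768000 / 2 = 384000.0 Hz

fs_out = 768000 Hz; f_Nyquist = 384000.0 Hz


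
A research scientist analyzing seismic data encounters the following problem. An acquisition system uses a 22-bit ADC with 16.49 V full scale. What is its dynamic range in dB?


Dynamic range from full-scale to LSB:
V_min = V_max / 2^bits = 16.49 / 2^22
DR = 20 * log10(V_max / V_min)
   = 20 * log10(2^22)
   = 20 * 22 * log10(2)
   = 132.45 dB

132.45 dB


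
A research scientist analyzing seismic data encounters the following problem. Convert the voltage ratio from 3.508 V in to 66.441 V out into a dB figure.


Voltage gain in dB:
G = 20 * log10(Vout / Vin)
  = 20 * log10(66.441 / 3.508)
  = 20 * log10(18.939852)
  = 20 * 1.277377
  = 25.55 dB

25.55 dB


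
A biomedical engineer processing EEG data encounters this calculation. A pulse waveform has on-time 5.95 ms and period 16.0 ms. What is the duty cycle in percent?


Duty cycle as a percentage:
DC = (t_on / T) * 100
   = (5.95 / 16.0) * 100
   = 0.371875 * 100
   = 37.19 %

37.19 %


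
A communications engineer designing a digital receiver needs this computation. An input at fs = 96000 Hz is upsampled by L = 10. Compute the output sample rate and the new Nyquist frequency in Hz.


Step 1 — output sample rate after interpolation by L:
fs_out = L * fs_in = 10 * 96000 = 960000 Hz

Step 2 — Nyquist frequency of the output stream:
f_Nyq = fs_out / 2 = 960000 / 2 = 480000.0 Hz

fs_out = 960000 Hz; f_Nyquist = 480000.0 Hz


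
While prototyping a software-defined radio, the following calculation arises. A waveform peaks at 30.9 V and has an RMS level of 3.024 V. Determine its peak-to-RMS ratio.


Crest factor is the ratio of peak to RMS:
CF = V_peak / V_rms
   = 30.9 / 3.024
   = 10.2183

10.2183


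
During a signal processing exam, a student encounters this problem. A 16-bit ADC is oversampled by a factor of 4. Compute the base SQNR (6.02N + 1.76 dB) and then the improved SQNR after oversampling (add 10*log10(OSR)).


Step 1 — baseline SQNR at Nyquist:
SQNR_base = 6.02*N + 1.76
          = 6.02*16 + 1.76
          = 98.08 dB

Step 2 — oversampling processing gain:
G = 10*log10(OSR) = 10*log10(4) = 6.02 dB

Step 3 — total:
SQNR_total = 98.08 + 6.02 = 104.1 dB

Base SQNR = 98.08 dB; oversampled SQNR = 104.1 dB


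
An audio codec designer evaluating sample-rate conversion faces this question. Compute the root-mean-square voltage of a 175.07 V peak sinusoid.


RMS voltage for a sinusoidal waveform:
V_rms = V_peak / sqrt(2)
      = 175.07 / 1.414214
      = 123.793 V

123.793 V


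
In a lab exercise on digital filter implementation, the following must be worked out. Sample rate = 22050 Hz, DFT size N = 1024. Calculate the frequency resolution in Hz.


DFT frequency resolution:
df = fs / N
   = 22050 / 1024
   = 21.5332 Hz

21.5332 Hz


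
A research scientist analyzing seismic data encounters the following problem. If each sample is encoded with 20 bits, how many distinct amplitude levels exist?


Number of quantization levels = 2^N
= 2^20
= 1048576

1048576


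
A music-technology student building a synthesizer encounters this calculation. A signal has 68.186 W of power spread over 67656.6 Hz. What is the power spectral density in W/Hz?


Power spectral density:
PSD = P / BW
    = 68.186 / 67656.6
    = 0.00100782 W/Hz

0.00100782 W/Hz


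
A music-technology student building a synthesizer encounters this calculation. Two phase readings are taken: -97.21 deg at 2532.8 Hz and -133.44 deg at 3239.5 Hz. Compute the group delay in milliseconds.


Group delay from phase difference:
tau = -d(phi)/d(omega)
d(phi) = -36.23 deg = -0.632333 rad
d(omega) = 2*pi*(3239.5 - 2532.8) = 4440.3271 rad/s
tau = -(-0.632333) / 4440.3271
    = 0.1424 ms

0.1424 ms


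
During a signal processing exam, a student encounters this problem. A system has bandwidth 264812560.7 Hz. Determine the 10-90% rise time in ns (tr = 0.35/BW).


Rise time from bandwidth relationship:
tr = 0.35 / BW
   = 0.35 / 264812560.7
   = 1.321689572e-09 s
   = 1.3217 ns

1.3217 ns


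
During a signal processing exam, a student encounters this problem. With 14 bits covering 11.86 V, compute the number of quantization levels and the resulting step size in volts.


Step 1 — number of quantization levels:
L = 2^N = 2^14 = 16384

Step 2 — LSB step size:
delta = Vfs / L
      = 11.86 / 16384
      = 0.00072388 V

Levels = 16384; step size = 0.00072388 V


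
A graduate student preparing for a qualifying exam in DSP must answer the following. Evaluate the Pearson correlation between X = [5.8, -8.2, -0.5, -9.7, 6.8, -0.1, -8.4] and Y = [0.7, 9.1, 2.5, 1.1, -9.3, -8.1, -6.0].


Pearson correlation coefficient (population):
r = cov(X,Y) / (std(X) * std(Y))
Mean X = -2.0429, Mean Y = -1.4286
Cov(X,Y) = -16.419796
Std(X) = 6.356292, Std(Y) = 6.147872
r = -0.4202

-0.4202


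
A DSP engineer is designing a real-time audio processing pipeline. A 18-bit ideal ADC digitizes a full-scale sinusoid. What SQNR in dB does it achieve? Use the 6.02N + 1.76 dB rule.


Theoretical SNR for a full-scale sinusoid:
SNR = 6.02 * N + 1.76
    = 6.02 * 18 + 1.76
    = 108.36 + 1.76
    = 110.12 dB

110.12 dB


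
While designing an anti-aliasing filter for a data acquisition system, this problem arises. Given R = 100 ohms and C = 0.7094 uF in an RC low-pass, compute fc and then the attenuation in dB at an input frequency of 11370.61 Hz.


Step 1 — cutoff frequency:
fc = 1 / (2*pi*R*C)
C = 0.7094 uF = 7.094e-07 F
fc = 1 / (2*pi*100*7.094e-07)
   = 2243.515 Hz

Step 2 — magnitude at f = 11370.61 Hz:
|H(f)| = 1 / sqrt(1 + (f/fc)^2)
f/fc = 11370.61 / 2243.515 = 5.068212
|H| = 1 / sqrt(1 + 25.686773) = 0.1935762
|H|_dB = 20*log10(0.1935762) = -14.26 dB

fc = 2243.515 Hz; |H(11370.61 Hz)| = -14.26 dB


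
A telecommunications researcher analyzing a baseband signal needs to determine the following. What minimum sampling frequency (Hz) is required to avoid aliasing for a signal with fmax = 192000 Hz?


The Nyquist rate is twice the maximum frequency component.
fs_min = 2 * fmax
      = 2 * 192000
      = 384000 Hz

384000


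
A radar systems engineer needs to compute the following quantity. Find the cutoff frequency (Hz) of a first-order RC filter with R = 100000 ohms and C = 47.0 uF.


Cutoff frequency of a first-order RC filter:
fc = 1 / (2 * pi * R * C)
C = 47.0 uF = 4.7e-05 F
fc = 1 / (2 * pi * 100000 * 4.7e-05)
   = 1 / 29.530970943744
   = 0.033863 Hz

0.033863 Hz


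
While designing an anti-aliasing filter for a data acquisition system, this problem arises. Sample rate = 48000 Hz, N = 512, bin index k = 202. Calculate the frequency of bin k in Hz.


Frequency of DFT bin k:
f_k = k * fs / N
    = 202 * 48000 / 512
    = 9696000 / 512
    = 18937.5 Hz

18937.5 Hz


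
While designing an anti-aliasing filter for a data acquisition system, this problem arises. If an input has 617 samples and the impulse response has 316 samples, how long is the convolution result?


Linear convolution output length:
L = N + M - 1
  = 617 + 316 - 1
  = 932 samples

932


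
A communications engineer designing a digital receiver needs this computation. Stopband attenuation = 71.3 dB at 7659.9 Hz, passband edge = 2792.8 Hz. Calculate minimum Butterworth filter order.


Butterworth filter order formula:
n = log10(10^(A/10) - 1) / (2 * log10(f_stop/f_pass))
10^(71.3/10) - 1 = 13489627.8259
f_stop/f_pass = 7659.9 / 2792.8 = 2.7427
n = 8.1359 -> ceil = 9

9


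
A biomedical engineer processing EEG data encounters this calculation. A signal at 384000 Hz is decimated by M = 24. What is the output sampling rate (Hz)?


Decimation reduces the sample rate:
fs_out = fs_in / M
       = 384000 / 24
       = 16000.0 Hz

16000.0 Hz


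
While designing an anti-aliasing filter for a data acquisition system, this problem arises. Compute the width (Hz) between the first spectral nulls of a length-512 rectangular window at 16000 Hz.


Main lobe width for a rectangular window:
Width = 2 * fs / N
      = 2 * 16000 / 512
      = 32000 / 512
      = 62.5 Hz

62.5 Hz


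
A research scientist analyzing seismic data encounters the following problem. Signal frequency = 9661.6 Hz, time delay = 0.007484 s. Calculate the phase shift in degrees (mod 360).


Phase shift from frequency and time delay:
phi = 360 * f * t_delay
    = 360 * 9661.6 * 0.007484
    = 26030.67 degrees
    mod 360 = 110.67 degrees

110.67 degrees


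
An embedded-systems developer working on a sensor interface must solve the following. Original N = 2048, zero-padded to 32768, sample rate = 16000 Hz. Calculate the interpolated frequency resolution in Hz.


Frequency resolution after zero-padding:
N_padded = 2048 * 16 = 32768
df = fs / N_padded
   = 16000 / 32768
   = 0.4883 Hz

0.4883 Hz


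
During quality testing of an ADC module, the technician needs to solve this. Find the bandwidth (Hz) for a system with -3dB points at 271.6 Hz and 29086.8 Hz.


Bandwidth is the difference of -3dB frequencies:
BW = f_high - f_low
   = 29086.8 - 271.6
   = 28815.2 Hz

28815.2 Hz


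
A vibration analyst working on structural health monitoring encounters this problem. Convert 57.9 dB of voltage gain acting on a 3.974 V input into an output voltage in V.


Output voltage from dB gain:
V_out = V_in * 10^(gain_dB / 20)
      = 3.974 * 10^(57.9 / 20)
      = 3.974 * 785.235635
      = 3120.5264 V

3120.5264 V


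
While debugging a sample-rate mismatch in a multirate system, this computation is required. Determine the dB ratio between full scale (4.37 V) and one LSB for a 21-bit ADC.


Dynamic range from full-scale to LSB:
V_min = V_max / 2^bits = 4.37 / 2^21
DR = 20 * log10(V_max / V_min)
   = 20 * log10(2^21)
   = 20 * 21 * log10(2)
   = 126.43 dB

126.43 dB


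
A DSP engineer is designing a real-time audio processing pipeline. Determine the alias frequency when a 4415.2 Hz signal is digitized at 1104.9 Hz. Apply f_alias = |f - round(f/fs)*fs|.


Compute the nearest integer multiple of fs to the signal:
n = round(4415.2 / 1104.9) = 4
f_alias = |4415.2 - 4 * 1104.9|
        = |4415.2 - 4419.6|
        = 4.4 Hz

4.4


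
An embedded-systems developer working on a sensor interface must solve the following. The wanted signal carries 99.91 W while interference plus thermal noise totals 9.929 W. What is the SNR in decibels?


SNR in decibels:
SNR = 10 * log10(Ps / Pn)
    = 10 * log10(99.91 / 9.929)
    = 10 * log10(10.0624)
    = 10 * 1.0027
    = 10.03 dB

10.03 dB


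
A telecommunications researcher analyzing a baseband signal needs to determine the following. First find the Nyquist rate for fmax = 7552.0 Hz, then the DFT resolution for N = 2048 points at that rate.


Step 1 — Nyquist sampling rate:
fs = 2 * fmax = 2 * 7552.0 = 15104.0 Hz

Step 2 — DFT bin spacing:
df = fs / N = 15104.0 / 2048 = 7.375 Hz

7.375 Hz


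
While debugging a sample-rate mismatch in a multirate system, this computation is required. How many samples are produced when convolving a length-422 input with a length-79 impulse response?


Linear convolution output length:
L = N + M - 1
  = 422 + 79 - 1
  = 500 samples

500


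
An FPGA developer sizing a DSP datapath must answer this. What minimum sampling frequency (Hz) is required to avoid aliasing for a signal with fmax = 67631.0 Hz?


The Nyquist rate is twice the maximum frequency component.
fs_min = 2 * fmax
      = 2 * 67631.0
      = 135262.0 Hz

135262.0


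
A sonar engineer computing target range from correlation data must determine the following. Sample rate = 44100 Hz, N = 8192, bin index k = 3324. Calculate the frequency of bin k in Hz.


Frequency of DFT bin k:
f_k = k * fs / N
    = 3324 * 44100 / 8192
    = 146588400 / 8192
    = 17894.092 Hz

17894.092 Hz


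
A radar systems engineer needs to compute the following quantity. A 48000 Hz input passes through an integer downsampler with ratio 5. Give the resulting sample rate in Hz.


Decimation reduces the sample rate:
fs_out = fs_in / M
       = 48000 / 5
       = 9600.0 Hz

9600.0 Hz


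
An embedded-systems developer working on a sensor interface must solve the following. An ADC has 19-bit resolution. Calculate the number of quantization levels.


Number of quantization levels = 2^N
= 2^19
= 524288

524288


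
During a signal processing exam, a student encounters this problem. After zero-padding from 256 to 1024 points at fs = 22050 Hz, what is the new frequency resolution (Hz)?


Frequency resolution after zero-padding:
N_padded = 256 * 4 = 1024
df = fs / N_padded
   = 22050 / 1024
   = 21.5332 Hz

21.5332 Hz


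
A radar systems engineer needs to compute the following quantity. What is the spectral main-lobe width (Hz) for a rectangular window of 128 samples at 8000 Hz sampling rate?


Main lobe width for a rectangular window:
Width = 2 * fs / N
      = 2 * 8000 / 128
      = 16000 / 128
      = 125.0 Hz

125.0 Hz


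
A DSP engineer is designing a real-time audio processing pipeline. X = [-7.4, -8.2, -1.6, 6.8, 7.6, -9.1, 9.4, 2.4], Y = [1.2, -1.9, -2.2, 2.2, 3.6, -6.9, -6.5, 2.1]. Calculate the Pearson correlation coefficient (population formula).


Pearson correlation coefficient (population):
r = cov(X,Y) / (std(X) * std(Y))
Mean X = -0.0125, Mean Y = -1.05
Cov(X,Y) = 7.395625
Std(X) = 7.119417, Std(Y) = 3.760652
r = 0.2762

0.2762


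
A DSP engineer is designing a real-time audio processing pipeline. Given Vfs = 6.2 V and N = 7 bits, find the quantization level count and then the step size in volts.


Step 1 — number of quantization levels:
L = 2^N = 2^7 = 128

Step 2 — LSB step size:
delta = Vfs / L
      = 6.2 / 128
      = 0.0484375 V

Levels = 128; step size = 0.0484375 V


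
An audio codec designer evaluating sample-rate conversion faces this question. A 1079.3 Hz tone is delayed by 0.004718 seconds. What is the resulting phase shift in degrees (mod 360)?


Phase shift from frequency and time delay:
phi = 360 * f * t_delay
    = 360 * 1079.3 * 0.004718
    = 1833.17 degrees
    mod 360 = 33.17 degrees

33.17 degrees


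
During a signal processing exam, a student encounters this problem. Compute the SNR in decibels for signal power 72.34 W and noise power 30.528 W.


SNR in decibels:
SNR = 10 * log10(Ps / Pn)
    = 10 * log10(72.34 / 30.528)
    = 10 * log10(2.3696)
    = 10 * 0.3747
    = 3.75 dB

3.75 dB


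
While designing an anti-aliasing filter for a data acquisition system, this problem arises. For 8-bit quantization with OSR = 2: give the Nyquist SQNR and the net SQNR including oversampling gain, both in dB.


Step 1 — baseline SQNR at Nyquist:
SQNR_base = 6.02*N + 1.76
          = 6.02*8 + 1.76
          = 49.92 dB

Step 2 — oversampling processing gain:
G = 10*log10(OSR) = 10*log10(2) = 3.01 dB

Step 3 — total:
SQNR_total = 49.92 + 3.01 = 52.93 dB

Base SQNR = 49.92 dB; oversampled SQNR = 52.93 dB


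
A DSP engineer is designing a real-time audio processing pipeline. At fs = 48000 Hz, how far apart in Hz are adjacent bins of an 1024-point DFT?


DFT frequency resolution:
df = fs / N
   = 48000 / 1024
   = 46.875 Hz

46.875 Hz


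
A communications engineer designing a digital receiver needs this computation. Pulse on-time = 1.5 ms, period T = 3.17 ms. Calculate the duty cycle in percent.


Duty cycle as a percentage:
DC = (t_on / T) * 100
   = (1.5 / 3.17) * 100
   = 0.473186 * 100
   = 47.32 %

47.32 %


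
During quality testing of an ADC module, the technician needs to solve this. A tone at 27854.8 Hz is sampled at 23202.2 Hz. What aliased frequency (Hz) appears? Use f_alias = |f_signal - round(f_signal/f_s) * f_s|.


Compute the nearest integer multiple of fs to the signal:
n = round(27854.8 / 23202.2) = 1
f_alias = |27854.8 - 1 * 23202.2|
        = |27854.8 - 23202.2|
        = 4652.6 Hz

4652.6


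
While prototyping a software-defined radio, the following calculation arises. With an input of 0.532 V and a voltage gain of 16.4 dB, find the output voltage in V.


Output voltage from dB gain:
V_out = V_in * 10^(gain_dB / 20)
      = 0.532 * 10^(16.4 / 20)
      = 0.532 * 6.606934
      = 3.5149 V

3.5149 V


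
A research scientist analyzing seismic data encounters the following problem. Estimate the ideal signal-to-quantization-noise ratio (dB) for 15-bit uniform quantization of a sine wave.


Theoretical SNR for a full-scale sinusoid:
SNR = 6.02 * N + 1.76
    = 6.02 * 15 + 1.76
    = 90.3 + 1.76
    = 92.06 dB

92.06 dB


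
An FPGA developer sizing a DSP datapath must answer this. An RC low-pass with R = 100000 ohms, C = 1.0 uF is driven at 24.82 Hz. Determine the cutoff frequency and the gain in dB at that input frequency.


Step 1 — cutoff frequency:
fc = 1 / (2*pi*R*C)
C = 1.0 uF = 1e-06 F
fc = 1 / (2*pi*100000*1e-06)
   = 1.59155 Hz

Step 2 — magnitude at f = 24.82 Hz:
|H(f)| = 1 / sqrt(1 + (f/fc)^2)
f/fc = 24.82 / 1.59155 = 15.59486
|H| = 1 / sqrt(1 + 243.199658) = 0.0639923
|H|_dB = 20*log10(0.0639923) = -23.88 dB

fc = 1.59155 Hz; |H(24.82 Hz)| = -23.88 dB


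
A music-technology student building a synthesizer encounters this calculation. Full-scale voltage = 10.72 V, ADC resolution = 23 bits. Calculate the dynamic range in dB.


Dynamic range from full-scale to LSB:
V_min = V_max / 2^bits = 10.72 / 2^23
DR = 20 * log10(V_max / V_min)
   = 20 * log10(2^23)
   = 20 * 23 * log10(2)
   = 138.47 dB

138.47 dB


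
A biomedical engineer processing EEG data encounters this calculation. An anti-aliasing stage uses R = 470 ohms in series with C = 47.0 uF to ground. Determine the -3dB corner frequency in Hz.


Cutoff frequency of a first-order RC filter:
fc = 1 / (2 * pi * R * C)
C = 47.0 uF = 4.7e-05 F
fc = 1 / (2 * pi * 470 * 4.7e-05)
   = 1 / 0.1387955634356
   = 7.204841 Hz

7.204841 Hz


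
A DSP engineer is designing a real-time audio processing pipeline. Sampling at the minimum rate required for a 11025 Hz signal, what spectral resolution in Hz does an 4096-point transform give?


Step 1 — Nyquist sampling rate:
fs = 2 * fmax = 2 * 11025 = 22050 Hz

Step 2 — DFT bin spacing:
df = fs / N = 22050 / 4096 = 5.3833 Hz

5.3833 Hz


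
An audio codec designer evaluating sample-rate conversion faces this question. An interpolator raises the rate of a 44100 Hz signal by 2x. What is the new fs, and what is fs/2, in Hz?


Step 1 — output sample rate after interpolation by L:
fs_out = L * fs_in = 2 * 44100 = 88200 Hz

Step 2 — Nyquist frequency of the output stream:
f_Nyq = fs_out / 2 = 88200 / 2 = 44100.0 Hz

fs_out = 88200 Hz; f_Nyquist = 44100.0 Hz


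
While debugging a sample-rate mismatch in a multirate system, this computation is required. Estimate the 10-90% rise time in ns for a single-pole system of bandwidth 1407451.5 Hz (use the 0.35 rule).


Rise time from bandwidth relationship:
tr = 0.35 / BW
   = 0.35 / 1407451.5
   = 2.486764198e-07 s
   = 248.6764 ns

248.6764 ns


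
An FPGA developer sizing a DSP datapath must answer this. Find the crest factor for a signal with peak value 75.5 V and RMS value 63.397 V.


Crest factor is the ratio of peak to RMS:
CF = V_peak / V_rms
   = 75.5 / 63.397
   = 1.1909

1.1909
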